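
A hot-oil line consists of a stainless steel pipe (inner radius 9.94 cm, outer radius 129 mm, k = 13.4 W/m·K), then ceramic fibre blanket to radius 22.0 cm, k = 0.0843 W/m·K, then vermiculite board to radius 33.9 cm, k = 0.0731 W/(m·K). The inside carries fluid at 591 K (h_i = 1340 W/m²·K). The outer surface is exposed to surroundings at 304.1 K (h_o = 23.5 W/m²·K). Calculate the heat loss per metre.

Q' = 145 W/m

Series thermal resistances, inner to outer:
  R'_conv,in = 1/(2πr h) = 1/(2π·0.0994·1340) = 0.001195 m·K/W
  R'_stainless steel = ln(0.129/0.0994)/(2πk) = 0.2607/(2π·13.4) = 0.003096 m·K/W
  R'_ceramic fibre blanket = ln(0.220/0.129)/(2πk) = 0.5338/(2π·0.0843) = 1.008 m·K/W
  R'_vermiculite board = ln(0.339/0.220)/(2πk) = 0.4324/(2π·0.0731) = 0.9414 m·K/W
  R'_conv,out = 1/(2πr h) = 1/(2π·0.339·23.5) = 0.01998 m·K/W
ΣR = 0.001195 + 0.003096 + 1.008 + 0.9414 + 0.01998 = 1.974 m·K/W
Q' = ΔT/ΣR = (591 K − 304.1 K)/1.974 = 145 W/m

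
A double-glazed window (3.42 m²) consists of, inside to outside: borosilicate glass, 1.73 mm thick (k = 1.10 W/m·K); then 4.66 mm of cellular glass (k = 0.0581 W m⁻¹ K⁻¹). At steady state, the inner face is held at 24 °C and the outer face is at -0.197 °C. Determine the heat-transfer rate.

Q = 1010 W

Resistance network (inner→outer):
  R_borosilicate glass = L/(kA) = 0.00173/(1.10·3.42) = 4.599×10^-4 K/W
  R_cellular glass = L/(kA) = 0.00466/(0.0581·3.42) = 0.02345 K/W
ΣR = 4.599×10^-4 + 0.02345 = 0.02391 K/W
Q = ΔT/ΣR = (24 °C − -0.197 °C)/0.02391 = 1010 W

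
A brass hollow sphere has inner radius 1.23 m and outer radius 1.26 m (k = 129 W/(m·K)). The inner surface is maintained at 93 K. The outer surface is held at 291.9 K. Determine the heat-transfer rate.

Q = 1.67×10^7 W

Q = 4πk·ΔT/(1/r₁ − 1/r₂) = 4π × 129 × 198.9 / (1/1.23 − 1/1.26) = 1.67×10^7 W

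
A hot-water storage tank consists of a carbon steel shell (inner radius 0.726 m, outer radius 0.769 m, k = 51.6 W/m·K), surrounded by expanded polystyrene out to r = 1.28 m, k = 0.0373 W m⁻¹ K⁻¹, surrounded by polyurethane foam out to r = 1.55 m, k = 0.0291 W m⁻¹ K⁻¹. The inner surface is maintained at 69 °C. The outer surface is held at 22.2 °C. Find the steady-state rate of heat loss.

Resistance network (inner→outer):
  R_carbon steel = (1/0.726 − 1/0.769)/(4πk) = 0.07702/(4π·51.6) = 1.188×10^-4 K/W
  R_expanded polystyrene = (1/0.769 − 1/1.28)/(4πk) = 0.5191/(4π·0.0373) = 1.108 K/W
  R_polyurethane foam = (1/1.28 − 1/1.55)/(4πk) = 0.1361/(4π·0.0291) = 0.3722 K/W
ΣR = 1.188×10^-4 + 1.108 + 0.3722 = 1.480 K/W
Q = ΔT/ΣR = (69 °C − 22.2 °C)/1.480 = 31.6 W

Q = 31.6 W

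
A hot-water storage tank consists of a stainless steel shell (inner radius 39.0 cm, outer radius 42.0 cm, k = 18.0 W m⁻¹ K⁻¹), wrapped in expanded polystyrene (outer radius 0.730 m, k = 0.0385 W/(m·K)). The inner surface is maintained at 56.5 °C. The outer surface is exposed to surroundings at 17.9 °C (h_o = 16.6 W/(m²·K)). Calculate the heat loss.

Q = 18.4 W

Resistance network (inner→outer):
  R_stainless steel = (1/0.390 − 1/0.420)/(4πk) = 0.1832/(4π·18.0) = 8.097×10^-4 K/W
  R_expanded polystyrene = (1/0.420 − 1/0.730)/(4πk) = 1.011/(4π·0.0385) = 2.090 K/W
  R_conv,out = 1/(4πr²h) = 1/(4π·0.730²·16.6) = 0.008996 K/W
ΣR = 8.097×10^-4 + 2.090 + 0.008996 = 2.100 K/W
Q = ΔT/ΣR = (56.5 °C − 17.9 °C)/2.100 = 18.4 W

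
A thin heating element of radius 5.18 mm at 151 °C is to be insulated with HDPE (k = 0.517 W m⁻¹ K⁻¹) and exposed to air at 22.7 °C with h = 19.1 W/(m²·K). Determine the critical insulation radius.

For a cylinder, r_cr = k_ins/h = 0.517/19.1 = 0.0271 m = 2.71 cm

r_cr = 2.71 cm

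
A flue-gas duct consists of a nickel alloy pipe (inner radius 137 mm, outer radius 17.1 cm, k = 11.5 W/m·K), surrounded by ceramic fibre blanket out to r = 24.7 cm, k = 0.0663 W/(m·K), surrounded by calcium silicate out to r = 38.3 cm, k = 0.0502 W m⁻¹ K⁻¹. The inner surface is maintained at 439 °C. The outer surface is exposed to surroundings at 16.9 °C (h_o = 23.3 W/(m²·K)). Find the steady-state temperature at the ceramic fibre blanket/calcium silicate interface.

Treat each layer as a resistance in series:
  R'_nickel alloy = ln(0.171/0.137)/(2πk) = 0.2217/(2π·11.5) = 0.003068 m·K/W
  R'_ceramic fibre blanket = ln(0.247/0.171)/(2πk) = 0.3677/(2π·0.0663) = 0.8827 m·K/W
  R'_calcium silicate = ln(0.383/0.247)/(2πk) = 0.4386/(2π·0.0502) = 1.391 m·K/W
  R'_conv,out = 1/(2πr h) = 1/(2π·0.383·23.3) = 0.01783 m·K/W
ΣR = 0.003068 + 0.8827 + 1.391 + 0.01783 = 2.295 m·K/W
Q' = ΔT/ΣR = (439 °C − 16.9 °C)/2.295 = 183.9 W/m
From the inner boundary to the ceramic fibre blanket/calcium silicate interface, ΣR_partial = 0.8858 m·K/W.
T_interface = T_in − Q'·ΣR_partial = 439 °C − (183.9)(0.8858) = 276 °C

T = 276 °C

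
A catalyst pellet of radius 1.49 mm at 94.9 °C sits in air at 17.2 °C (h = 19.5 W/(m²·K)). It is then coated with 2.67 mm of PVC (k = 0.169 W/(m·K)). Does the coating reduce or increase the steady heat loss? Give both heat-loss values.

increases: 0.0423 → 0.177 W

Critical radius for a sphere: r_cr = 2k/h = 0.0173 m = 1.73 cm.
Outer radius after coating: r₂ = 0.00149 + 0.00267 = 0.00416 m.
Since r₁ < r_cr and r₂ ≤ r_cr, the coating moves toward the maximum at r_cr — heat loss rises.
Bare: R = 1/(4πr₁²h) = 1838 K/W; Q = 77.7/1838 = 0.0423 W.
Coated: R = R_cond + R_conv = 438.6 K/W; Q = 77.7/438.6 = 0.177 W.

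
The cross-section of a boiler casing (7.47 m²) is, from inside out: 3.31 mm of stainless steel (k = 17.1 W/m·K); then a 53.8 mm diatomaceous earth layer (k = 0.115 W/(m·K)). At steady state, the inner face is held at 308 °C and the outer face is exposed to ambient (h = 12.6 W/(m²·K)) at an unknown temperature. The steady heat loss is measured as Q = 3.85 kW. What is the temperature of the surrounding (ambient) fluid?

Sum the resistances:
  R_stainless steel = L/(kA) = 0.00331/(17.1·7.47) = 2.591×10^-5 K/W
  R_diatomaceous earth = L/(kA) = 0.0538/(0.115·7.47) = 0.06263 K/W
  R_conv,out = 1/(hA) = 1/(12.6·7.47) = 0.01062 K/W
ΣR = 0.07328 K/W
ΔT = Q·ΣR = 3850 × 0.07328 = 282.1 K
Heat flows outward, so T_out = T_in − ΔT = 308 − 282.1 = 25.9 °C

T_out = 25.9 °C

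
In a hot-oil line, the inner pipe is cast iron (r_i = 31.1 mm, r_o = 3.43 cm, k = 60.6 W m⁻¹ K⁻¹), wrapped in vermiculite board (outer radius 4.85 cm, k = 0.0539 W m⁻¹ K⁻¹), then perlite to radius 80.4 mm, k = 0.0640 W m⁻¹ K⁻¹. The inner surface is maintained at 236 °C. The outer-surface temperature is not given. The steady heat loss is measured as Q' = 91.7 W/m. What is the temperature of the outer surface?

T_out = 26.9 °C

Sum the resistances:
  R'_cast iron = ln(0.0343/0.0311)/(2πk) = 0.09794/(2π·60.6) = 2.572×10^-4 m·K/W
  R'_vermiculite board = ln(0.0485/0.0343)/(2πk) = 0.3464/(2π·0.0539) = 1.023 m·K/W
  R'_perlite = ln(0.0804/0.0485)/(2πk) = 0.5055/(2π·0.0640) = 1.257 m·K/W
ΣR = 2.280 m·K/W
ΔT = Q'·ΣR = 91.7 × 2.280 = 209.1 K
Heat flows outward, so T_out = T_in − ΔT = 236 − 209.1 = 26.9 °C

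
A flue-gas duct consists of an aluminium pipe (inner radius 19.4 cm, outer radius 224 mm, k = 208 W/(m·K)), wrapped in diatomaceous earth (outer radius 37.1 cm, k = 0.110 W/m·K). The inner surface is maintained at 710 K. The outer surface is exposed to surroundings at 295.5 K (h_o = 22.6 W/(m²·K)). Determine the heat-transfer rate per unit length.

Q' = 553 W/m

Treat each layer as a resistance in series:
  R'_aluminium = ln(0.224/0.194)/(2πk) = 0.1438/(2π·208) = 1.100×10^-4 m·K/W
  R'_diatomaceous earth = ln(0.371/0.224)/(2πk) = 0.5046/(2π·0.110) = 0.7300 m·K/W
  R'_conv,out = 1/(2πr h) = 1/(2π·0.371·22.6) = 0.01898 m·K/W
ΣR = 1.100×10^-4 + 0.7300 + 0.01898 = 0.7491 m·K/W
Q' = ΔT/ΣR = (710 K − 295.5 K)/0.7491 = 553 W/m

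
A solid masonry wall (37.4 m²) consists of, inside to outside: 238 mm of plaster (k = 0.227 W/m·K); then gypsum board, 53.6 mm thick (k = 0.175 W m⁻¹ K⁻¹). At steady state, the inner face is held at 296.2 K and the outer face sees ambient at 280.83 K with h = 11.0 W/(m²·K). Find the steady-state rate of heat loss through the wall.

Q = 398 W

Resistance network (inner→outer):
  R_plaster = L/(kA) = 0.238/(0.227·37.4) = 0.02803 K/W
  R_gypsum board = L/(kA) = 0.0536/(0.175·37.4) = 0.008189 K/W
  R_conv,out = 1/(hA) = 1/(11.0·37.4) = 0.002431 K/W
ΣR = 0.02803 + 0.008189 + 0.002431 = 0.03865 K/W
Q = ΔT/ΣR = (296.2 K − 280.83 K)/0.03865 = 398 W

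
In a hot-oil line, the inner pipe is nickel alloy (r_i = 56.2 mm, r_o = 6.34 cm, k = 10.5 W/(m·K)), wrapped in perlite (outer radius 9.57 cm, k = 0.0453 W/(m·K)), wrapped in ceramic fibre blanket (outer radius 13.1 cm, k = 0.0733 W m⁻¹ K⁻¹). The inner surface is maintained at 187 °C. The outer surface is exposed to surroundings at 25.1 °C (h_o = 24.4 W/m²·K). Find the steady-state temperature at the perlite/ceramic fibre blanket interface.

Treat each layer as a resistance in series:
  R'_nickel alloy = ln(0.0634/0.0562)/(2πk) = 0.1205/(2π·10.5) = 0.001827 m·K/W
  R'_perlite = ln(0.0957/0.0634)/(2πk) = 0.4118/(2π·0.0453) = 1.447 m·K/W
  R'_ceramic fibre blanket = ln(0.131/0.0957)/(2πk) = 0.3140/(2π·0.0733) = 0.6817 m·K/W
  R'_conv,out = 1/(2πr h) = 1/(2π·0.131·24.4) = 0.04979 m·K/W
ΣR = 0.001827 + 1.447 + 0.6817 + 0.04979 = 2.180 m·K/W
Q' = ΔT/ΣR = (187 °C − 25.1 °C)/2.180 = 74.27 W/m
From the inner boundary to the perlite/ceramic fibre blanket interface, ΣR_partial = 1.449 m·K/W.
T_interface = T_in − Q'·ΣR_partial = 187 °C − (74.27)(1.449) = 79.4 °C

T = 79.4 °C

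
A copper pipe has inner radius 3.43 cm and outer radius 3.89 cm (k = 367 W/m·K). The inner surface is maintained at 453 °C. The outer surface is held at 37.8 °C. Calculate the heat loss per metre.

Q' = 7610 kW/m

Q' = 2πk·ΔT/ln(r₂/r₁) = 2π × 367 × 415.2 / ln(0.0389/0.0343) = 7.61×10^6 W/m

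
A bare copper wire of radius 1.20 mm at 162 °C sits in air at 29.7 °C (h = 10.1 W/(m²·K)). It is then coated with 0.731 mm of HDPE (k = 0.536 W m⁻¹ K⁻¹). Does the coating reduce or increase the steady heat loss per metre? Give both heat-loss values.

increases: 10.1 → 15.9 W/m

Critical radius for a cylinder: r_cr = k/h = 0.0531 m = 5.31 cm.
Outer radius after coating: r₂ = 0.00120 + 7.31×10^-4 = 0.001931 m.
Since r₁ < r_cr and r₂ ≤ r_cr, the coating moves toward the maximum at r_cr — heat loss rises.
Bare: R = 1/(2πr₁h) = 13.13 m·K/W; Q = 132.3/13.13 = 10.1 W/m.
Coated: R = R_cond + R_conv = 8.302 m·K/W; Q = 132.3/8.302 = 15.9 W/m.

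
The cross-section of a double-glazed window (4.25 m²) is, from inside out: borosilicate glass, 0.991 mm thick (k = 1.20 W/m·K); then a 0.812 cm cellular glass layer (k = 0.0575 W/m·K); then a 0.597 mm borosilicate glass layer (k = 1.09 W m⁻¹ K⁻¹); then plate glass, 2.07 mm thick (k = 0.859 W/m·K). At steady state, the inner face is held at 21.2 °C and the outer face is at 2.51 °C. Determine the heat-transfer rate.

Resistance network (inner→outer):
  R_borosilicate glass = L/(kA) = 9.91×10^-4/(1.20·4.25) = 1.943×10^-4 K/W
  R_cellular glass = L/(kA) = 0.00812/(0.0575·4.25) = 0.03323 K/W
  R_borosilicate glass = L/(kA) = 5.97×10^-4/(1.09·4.25) = 1.289×10^-4 K/W
  R_plate glass = L/(kA) = 0.00207/(0.859·4.25) = 5.670×10^-4 K/W
ΣR = 1.943×10^-4 + 0.03323 + 1.289×10^-4 + 5.670×10^-4 = 0.03412 K/W
Q = ΔT/ΣR = (21.2 °C − 2.51 °C)/0.03412 = 548 W

Q = 548 W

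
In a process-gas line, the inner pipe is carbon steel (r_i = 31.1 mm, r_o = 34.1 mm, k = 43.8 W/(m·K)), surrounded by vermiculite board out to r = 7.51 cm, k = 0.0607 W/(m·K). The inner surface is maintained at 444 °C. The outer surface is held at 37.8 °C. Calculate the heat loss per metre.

Resistance network (inner→outer):
  R'_carbon steel = ln(0.0341/0.0311)/(2πk) = 0.09209/(2π·43.8) = 3.346×10^-4 m·K/W
  R'_vermiculite board = ln(0.0751/0.0341)/(2πk) = 0.7895/(2π·0.0607) = 2.070 m·K/W
ΣR = 3.346×10^-4 + 2.070 = 2.070 m·K/W
Q' = ΔT/ΣR = (444 °C − 37.8 °C)/2.070 = 196 W/m

Q' = 196 W/m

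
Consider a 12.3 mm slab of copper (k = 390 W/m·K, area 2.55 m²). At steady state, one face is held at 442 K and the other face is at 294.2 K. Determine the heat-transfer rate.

Q = kA·ΔT/L = 390 × 2.55 × |442 K − 294.2 K| / 0.0123 = 1.20×10^7 W

Q = 1.20×10^7 W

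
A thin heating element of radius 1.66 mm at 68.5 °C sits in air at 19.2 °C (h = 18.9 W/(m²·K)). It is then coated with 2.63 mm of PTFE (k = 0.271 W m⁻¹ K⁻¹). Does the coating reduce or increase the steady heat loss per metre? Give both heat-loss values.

Critical radius for a cylinder: r_cr = k/h = 0.0143 m = 1.43 cm.
Outer radius after coating: r₂ = 0.00166 + 0.00263 = 0.00429 m.
Since r₁ < r_cr and r₂ ≤ r_cr, the coating moves toward the maximum at r_cr — heat loss rises.
Bare: R = 1/(2πr₁h) = 5.073 m·K/W; Q = 49.3/5.073 = 9.72 W/m.
Coated: R = R_cond + R_conv = 2.521 m·K/W; Q = 49.3/2.521 = 19.6 W/m.

increases: 9.72 → 19.6 W/m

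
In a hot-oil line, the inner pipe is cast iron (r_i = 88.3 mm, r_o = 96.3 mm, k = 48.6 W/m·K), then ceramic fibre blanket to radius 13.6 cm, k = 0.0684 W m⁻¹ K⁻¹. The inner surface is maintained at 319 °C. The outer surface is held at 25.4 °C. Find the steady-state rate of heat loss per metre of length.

Q' = 365 W/m

Resistance network (inner→outer):
  R'_cast iron = ln(0.0963/0.0883)/(2πk) = 0.08673/(2π·48.6) = 2.840×10^-4 m·K/W
  R'_ceramic fibre blanket = ln(0.136/0.0963)/(2πk) = 0.3452/(2π·0.0684) = 0.8032 m·K/W
ΣR = 2.840×10^-4 + 0.8032 = 0.8035 m·K/W
Q' = ΔT/ΣR = (319 °C − 25.4 °C)/0.8035 = 365 W/m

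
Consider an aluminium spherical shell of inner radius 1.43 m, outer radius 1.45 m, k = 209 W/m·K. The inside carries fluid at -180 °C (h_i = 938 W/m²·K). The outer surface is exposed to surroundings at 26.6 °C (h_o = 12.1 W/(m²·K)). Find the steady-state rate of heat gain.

Q = 65.1 kW

Resistance network (inner→outer):
  R_conv,in = 1/(4πr²h) = 1/(4π·1.43²·938) = 4.149×10^-5 K/W
  R_aluminium = (1/1.43 − 1/1.45)/(4πk) = 0.009646/(4π·209) = 3.673×10^-6 K/W
  R_conv,out = 1/(4πr²h) = 1/(4π·1.45²·12.1) = 0.003128 K/W
ΣR = 4.149×10^-5 + 3.673×10^-6 + 0.003128 = 0.003173 K/W
Q = ΔT/ΣR = (-180 °C − 26.6 °C)/0.003173 = -65100 W
(Negative Q ⇒ heat flows inward; heat gain = 65100 W.)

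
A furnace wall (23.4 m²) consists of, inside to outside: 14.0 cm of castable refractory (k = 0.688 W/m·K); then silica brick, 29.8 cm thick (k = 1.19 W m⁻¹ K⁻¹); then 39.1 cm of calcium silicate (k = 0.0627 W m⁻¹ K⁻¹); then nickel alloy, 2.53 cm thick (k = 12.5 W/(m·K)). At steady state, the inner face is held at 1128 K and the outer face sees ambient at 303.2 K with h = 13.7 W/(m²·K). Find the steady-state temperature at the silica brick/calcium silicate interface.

Series thermal resistances, inner to outer:
  R_castable refractory = L/(kA) = 0.140/(0.688·23.4) = 0.008696 K/W
  R_silica brick = L/(kA) = 0.298/(1.19·23.4) = 0.01070 K/W
  R_calcium silicate = L/(kA) = 0.391/(0.0627·23.4) = 0.2665 K/W
  R_nickel alloy = L/(kA) = 0.0253/(12.5·23.4) = 8.650×10^-5 K/W
  R_conv,out = 1/(hA) = 1/(13.7·23.4) = 0.003119 K/W
ΣR = 0.008696 + 0.01070 + 0.2665 + 8.650×10^-5 + 0.003119 = 0.2891 K/W
Q = ΔT/ΣR = (1128 K − 303.2 K)/0.2891 = 2853 W
From the inner boundary to the silica brick/calcium silicate interface, ΣR_partial = 0.01940 K/W.
T_interface = T_in − Q·ΣR_partial = 1128 K − (2853)(0.01940) = 1073 K

T = 1073 K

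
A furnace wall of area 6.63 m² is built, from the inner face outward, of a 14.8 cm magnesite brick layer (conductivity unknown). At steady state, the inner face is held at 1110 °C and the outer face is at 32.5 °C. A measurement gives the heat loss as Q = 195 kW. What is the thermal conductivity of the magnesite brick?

ΣR = ΔT/Q = |1110 − 32.5|/1.95×10^5 = 0.005526 K/W
L/(kA) = 0.005526 ⇒ k = 0.148/(0.005526·6.63) = 4.04 W/m·K

k = 4.04 W/m·K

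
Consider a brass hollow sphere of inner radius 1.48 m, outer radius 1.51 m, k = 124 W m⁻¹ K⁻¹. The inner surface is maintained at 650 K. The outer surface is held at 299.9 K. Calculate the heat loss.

Q = 4πk·ΔT/(1/r₁ − 1/r₂) = 4π × 124 × 350.1 / (1/1.48 − 1/1.51) = 4.06×10^7 W

Q = 4.06×10^7 W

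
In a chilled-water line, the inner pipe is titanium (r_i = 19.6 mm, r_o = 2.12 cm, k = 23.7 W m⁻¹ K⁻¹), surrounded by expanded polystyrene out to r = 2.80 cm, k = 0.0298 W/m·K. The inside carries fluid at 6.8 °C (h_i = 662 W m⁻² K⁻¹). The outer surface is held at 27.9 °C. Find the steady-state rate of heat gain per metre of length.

Resistance network (inner→outer):
  R'_conv,in = 1/(2πr h) = 1/(2π·0.0196·662) = 0.01227 m·K/W
  R'_titanium = ln(0.0212/0.0196)/(2πk) = 0.07847/(2π·23.7) = 5.270×10^-4 m·K/W
  R'_expanded polystyrene = ln(0.0280/0.0212)/(2πk) = 0.2782/(2π·0.0298) = 1.486 m·K/W
ΣR = 0.01227 + 5.270×10^-4 + 1.486 = 1.499 m·K/W
Q' = ΔT/ΣR = (6.8 °C − 27.9 °C)/1.499 = -14.1 W/m
(Negative Q' ⇒ heat flows inward; heat gain = 14.1 W/m.)

Q' = 14.1 W/m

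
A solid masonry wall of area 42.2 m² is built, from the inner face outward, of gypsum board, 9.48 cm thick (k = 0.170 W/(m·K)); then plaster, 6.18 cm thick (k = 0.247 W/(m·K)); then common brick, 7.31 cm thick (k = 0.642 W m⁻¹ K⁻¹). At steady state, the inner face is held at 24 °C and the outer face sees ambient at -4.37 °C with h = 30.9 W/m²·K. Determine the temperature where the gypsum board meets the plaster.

Resistance network (inner→outer):
  R_gypsum board = L/(kA) = 0.0948/(0.170·42.2) = 0.01321 K/W
  R_plaster = L/(kA) = 0.0618/(0.247·42.2) = 0.005929 K/W
  R_common brick = L/(kA) = 0.0731/(0.642·42.2) = 0.002698 K/W
  R_conv,out = 1/(hA) = 1/(30.9·42.2) = 7.669×10^-4 K/W
ΣR = 0.01321 + 0.005929 + 0.002698 + 7.669×10^-4 = 0.02260 K/W
Q = ΔT/ΣR = (24 °C − -4.37 °C)/0.02260 = 1255 W
From the inner boundary to the gypsum board/plaster interface, ΣR_partial = 0.01321 K/W.
T_interface = T_in − Q·ΣR_partial = 24 °C − (1255)(0.01321) = 7.42 °C

T = 7.42 °C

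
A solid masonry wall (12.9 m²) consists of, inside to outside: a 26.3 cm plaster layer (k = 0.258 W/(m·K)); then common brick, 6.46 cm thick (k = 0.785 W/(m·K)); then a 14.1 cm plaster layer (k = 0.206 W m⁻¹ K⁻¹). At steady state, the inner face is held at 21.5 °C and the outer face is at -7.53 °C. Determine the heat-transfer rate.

Resistance network (inner→outer):
  R_plaster = L/(kA) = 0.263/(0.258·12.9) = 0.07902 K/W
  R_common brick = L/(kA) = 0.0646/(0.785·12.9) = 0.006379 K/W
  R_plaster = L/(kA) = 0.141/(0.206·12.9) = 0.05306 K/W
ΣR = 0.07902 + 0.006379 + 0.05306 = 0.1385 K/W
Q = ΔT/ΣR = (21.5 °C − -7.53 °C)/0.1385 = 210 W

Q = 210 W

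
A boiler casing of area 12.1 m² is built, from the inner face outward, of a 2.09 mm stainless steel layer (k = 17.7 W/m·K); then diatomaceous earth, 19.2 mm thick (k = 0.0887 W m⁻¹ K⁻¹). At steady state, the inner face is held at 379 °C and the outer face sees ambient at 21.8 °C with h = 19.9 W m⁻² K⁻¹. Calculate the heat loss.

Treat each layer as a resistance in series:
  R_stainless steel = L/(kA) = 0.00209/(17.7·12.1) = 9.759×10^-6 K/W
  R_diatomaceous earth = L/(kA) = 0.0192/(0.0887·12.1) = 0.01789 K/W
  R_conv,out = 1/(hA) = 1/(19.9·12.1) = 0.004153 K/W
ΣR = 9.759×10^-6 + 0.01789 + 0.004153 = 0.02205 K/W
Q = ΔT/ΣR = (379 °C − 21.8 °C)/0.02205 = 16200 W

Q = 16200 W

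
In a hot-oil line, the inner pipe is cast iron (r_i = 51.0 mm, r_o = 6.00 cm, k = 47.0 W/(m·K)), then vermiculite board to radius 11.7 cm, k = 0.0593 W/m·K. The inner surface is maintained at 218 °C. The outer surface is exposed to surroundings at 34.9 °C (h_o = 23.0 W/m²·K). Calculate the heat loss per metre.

Q' = 98.9 W/m

Resistance network (inner→outer):
  R'_cast iron = ln(0.0600/0.0510)/(2πk) = 0.1625/(2π·47.0) = 5.503×10^-4 m·K/W
  R'_vermiculite board = ln(0.117/0.0600)/(2πk) = 0.6678/(2π·0.0593) = 1.792 m·K/W
  R'_conv,out = 1/(2πr h) = 1/(2π·0.117·23.0) = 0.05914 m·K/W
ΣR = 5.503×10^-4 + 1.792 + 0.05914 = 1.852 m·K/W
Q' = ΔT/ΣR = (218 °C − 34.9 °C)/1.852 = 98.9 W/m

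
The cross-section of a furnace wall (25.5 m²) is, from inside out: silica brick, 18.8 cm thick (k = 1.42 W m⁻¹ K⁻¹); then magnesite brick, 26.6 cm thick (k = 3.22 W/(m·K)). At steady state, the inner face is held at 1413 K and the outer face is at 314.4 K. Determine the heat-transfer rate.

Q = 130 kW

Series thermal resistances, inner to outer:
  R_silica brick = L/(kA) = 0.188/(1.42·25.5) = 0.005192 K/W
  R_magnesite brick = L/(kA) = 0.266/(3.22·25.5) = 0.003240 K/W
ΣR = 0.005192 + 0.003240 = 0.008432 K/W
Q = ΔT/ΣR = (1413 K − 314.4 K)/0.008432 = 1.30×10^5 W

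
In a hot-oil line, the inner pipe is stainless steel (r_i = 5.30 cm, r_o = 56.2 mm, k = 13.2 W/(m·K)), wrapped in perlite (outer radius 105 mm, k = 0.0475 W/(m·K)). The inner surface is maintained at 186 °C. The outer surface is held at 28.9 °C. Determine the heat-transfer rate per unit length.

Q' = 75.0 W/m

Series thermal resistances, inner to outer:
  R'_stainless steel = ln(0.0562/0.0530)/(2πk) = 0.05862/(2π·13.2) = 7.069×10^-4 m·K/W
  R'_perlite = ln(0.105/0.0562)/(2πk) = 0.6250/(2π·0.0475) = 2.094 m·K/W
ΣR = 7.069×10^-4 + 2.094 = 2.095 m·K/W
Q' = ΔT/ΣR = (186 °C − 28.9 °C)/2.095 = 75.0 W/m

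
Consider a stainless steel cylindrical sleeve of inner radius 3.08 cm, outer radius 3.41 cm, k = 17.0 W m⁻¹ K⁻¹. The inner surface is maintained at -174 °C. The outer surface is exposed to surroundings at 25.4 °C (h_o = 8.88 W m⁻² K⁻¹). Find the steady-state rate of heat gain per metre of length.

Series thermal resistances, inner to outer:
  R'_stainless steel = ln(0.0341/0.0308)/(2πk) = 0.1018/(2π·17.0) = 9.529×10^-4 m·K/W
  R'_conv,out = 1/(2πr h) = 1/(2π·0.0341·8.88) = 0.5256 m·K/W
ΣR = 9.529×10^-4 + 0.5256 = 0.5266 m·K/W
Q' = ΔT/ΣR = (-174 °C − 25.4 °C)/0.5266 = -379 W/m
(Negative Q' ⇒ heat flows inward; heat gain = 379 W/m.)

Q' = 379 W/m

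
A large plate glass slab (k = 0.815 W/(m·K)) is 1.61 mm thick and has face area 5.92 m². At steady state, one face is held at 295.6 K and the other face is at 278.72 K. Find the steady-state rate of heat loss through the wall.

Q = 50.6 kW

Q = kA·ΔT/L = 0.815 × 5.92 × |295.6 K − 278.72 K| / 0.00161 = 50600 W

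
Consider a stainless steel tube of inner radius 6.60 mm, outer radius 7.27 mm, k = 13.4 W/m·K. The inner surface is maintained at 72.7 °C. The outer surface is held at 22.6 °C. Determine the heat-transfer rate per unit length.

Q' = 43.6 kW/m

Q' = 2πk·ΔT/ln(r₂/r₁) = 2π × 13.4 × 50.1 / ln(0.00727/0.00660) = 43600 W/m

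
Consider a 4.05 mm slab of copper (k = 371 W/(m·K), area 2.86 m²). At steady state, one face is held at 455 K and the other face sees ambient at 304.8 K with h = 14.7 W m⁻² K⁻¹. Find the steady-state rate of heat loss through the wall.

Q = 6310 W

Resistance network (inner→outer):
  R_copper = L/(kA) = 0.00405/(371·2.86) = 3.817×10^-6 K/W
  R_conv,out = 1/(hA) = 1/(14.7·2.86) = 0.02379 K/W
ΣR = 3.817×10^-6 + 0.02379 = 0.02379 K/W
Q = ΔT/ΣR = (455 K − 304.8 K)/0.02379 = 6310 W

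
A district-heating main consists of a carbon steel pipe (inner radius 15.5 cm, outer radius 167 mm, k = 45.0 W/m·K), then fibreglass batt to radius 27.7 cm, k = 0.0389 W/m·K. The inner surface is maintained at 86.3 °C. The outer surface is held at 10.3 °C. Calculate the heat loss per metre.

Q' = 36.7 W/m

Series thermal resistances, inner to outer:
  R'_carbon steel = ln(0.167/0.155)/(2πk) = 0.07457/(2π·45.0) = 2.637×10^-4 m·K/W
  R'_fibreglass batt = ln(0.277/0.167)/(2πk) = 0.5060/(2π·0.0389) = 2.070 m·K/W
ΣR = 2.637×10^-4 + 2.070 = 2.070 m·K/W
Q' = ΔT/ΣR = (86.3 °C − 10.3 °C)/2.070 = 36.7 W/m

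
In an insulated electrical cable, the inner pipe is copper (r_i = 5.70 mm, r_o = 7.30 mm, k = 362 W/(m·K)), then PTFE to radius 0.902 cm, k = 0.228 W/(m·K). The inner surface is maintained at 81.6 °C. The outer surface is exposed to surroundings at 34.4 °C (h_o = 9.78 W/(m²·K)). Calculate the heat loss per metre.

Series thermal resistances, inner to outer:
  R'_copper = ln(0.00730/0.00570)/(2πk) = 0.2474/(2π·362) = 1.088×10^-4 m·K/W
  R'_PTFE = ln(0.00902/0.00730)/(2πk) = 0.2116/(2π·0.228) = 0.1477 m·K/W
  R'_conv,out = 1/(2πr h) = 1/(2π·0.00902·9.78) = 1.804 m·K/W
ΣR = 1.088×10^-4 + 0.1477 + 1.804 = 1.952 m·K/W
Q' = ΔT/ΣR = (81.6 °C − 34.4 °C)/1.952 = 24.2 W/m

Q' = 24.2 W/m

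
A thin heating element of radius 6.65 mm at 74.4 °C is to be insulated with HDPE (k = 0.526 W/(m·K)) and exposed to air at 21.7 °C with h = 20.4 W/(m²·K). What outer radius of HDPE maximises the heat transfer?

r_cr = 2.58 cm

For a cylinder, r_cr = k_ins/h = 0.526/20.4 = 0.0258 m = 2.58 cm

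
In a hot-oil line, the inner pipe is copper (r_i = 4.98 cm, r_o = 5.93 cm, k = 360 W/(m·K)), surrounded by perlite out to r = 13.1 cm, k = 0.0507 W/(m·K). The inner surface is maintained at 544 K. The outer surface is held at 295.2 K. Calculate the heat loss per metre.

Resistance network (inner→outer):
  R'_copper = ln(0.0593/0.0498)/(2πk) = 0.1746/(2π·360) = 7.719×10^-5 m·K/W
  R'_perlite = ln(0.131/0.0593)/(2πk) = 0.7926/(2π·0.0507) = 2.488 m·K/W
ΣR = 7.719×10^-5 + 2.488 = 2.488 m·K/W
Q' = ΔT/ΣR = (544 K − 295.2 K)/2.488 = 100 W/m

Q' = 100 W/m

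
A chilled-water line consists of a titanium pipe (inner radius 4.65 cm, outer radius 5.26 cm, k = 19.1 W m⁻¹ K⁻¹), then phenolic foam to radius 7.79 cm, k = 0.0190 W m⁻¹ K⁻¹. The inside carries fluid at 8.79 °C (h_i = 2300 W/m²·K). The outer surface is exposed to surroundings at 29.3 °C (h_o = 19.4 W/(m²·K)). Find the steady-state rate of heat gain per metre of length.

Q' = 6.04 W/m

Treat each layer as a resistance in series:
  R'_conv,in = 1/(2πr h) = 1/(2π·0.0465·2300) = 0.001488 m·K/W
  R'_titanium = ln(0.0526/0.0465)/(2πk) = 0.1233/(2π·19.1) = 0.001027 m·K/W
  R'_phenolic foam = ln(0.0779/0.0526)/(2πk) = 0.3927/(2π·0.0190) = 3.290 m·K/W
  R'_conv,out = 1/(2πr h) = 1/(2π·0.0779·19.4) = 0.1053 m·K/W
ΣR = 0.001488 + 0.001027 + 3.290 + 0.1053 = 3.398 m·K/W
Q' = ΔT/ΣR = (8.79 °C − 29.3 °C)/3.398 = -6.04 W/m
(Negative Q' ⇒ heat flows inward; heat gain = 6.04 W/m.)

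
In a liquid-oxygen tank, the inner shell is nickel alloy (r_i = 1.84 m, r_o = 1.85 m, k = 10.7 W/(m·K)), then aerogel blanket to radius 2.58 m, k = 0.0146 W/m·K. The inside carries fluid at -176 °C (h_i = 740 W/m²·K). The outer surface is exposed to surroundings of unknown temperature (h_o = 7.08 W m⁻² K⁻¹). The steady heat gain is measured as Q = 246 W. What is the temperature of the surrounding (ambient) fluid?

T_out = 29.5 °C

Series resistances:
  R_conv,in = 1/(4πr²h) = 1/(4π·1.84²·740) = 3.176×10^-5 K/W
  R_nickel alloy = (1/1.84 − 1/1.85)/(4πk) = 0.002938/(4π·10.7) = 2.185×10^-5 K/W
  R_aerogel blanket = (1/1.85 − 1/2.58)/(4πk) = 0.1529/(4π·0.0146) = 0.8336 K/W
  R_conv,out = 1/(4πr²h) = 1/(4π·2.58²·7.08) = 0.001689 K/W
ΣR = 0.8354 K/W
ΔT = Q·ΣR = 246 × 0.8354 = 205.5 K
Heat flows inward, so T_out = T_in + ΔT = -176 + 205.5 = 29.5 °C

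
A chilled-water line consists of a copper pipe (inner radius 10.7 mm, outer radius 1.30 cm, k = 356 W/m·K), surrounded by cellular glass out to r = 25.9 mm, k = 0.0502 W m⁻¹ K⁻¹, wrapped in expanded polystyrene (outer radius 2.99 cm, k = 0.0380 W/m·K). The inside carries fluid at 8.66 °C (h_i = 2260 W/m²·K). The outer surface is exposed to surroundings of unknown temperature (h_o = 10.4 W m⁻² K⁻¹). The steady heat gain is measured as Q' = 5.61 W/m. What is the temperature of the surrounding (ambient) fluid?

Sum the resistances:
  R'_conv,in = 1/(2πr h) = 1/(2π·0.0107·2260) = 0.006582 m·K/W
  R'_copper = ln(0.0130/0.0107)/(2πk) = 0.1947/(2π·356) = 8.705×10^-5 m·K/W
  R'_cellular glass = ln(0.0259/0.0130)/(2πk) = 0.6893/(2π·0.0502) = 2.185 m·K/W
  R'_expanded polystyrene = ln(0.0299/0.0259)/(2πk) = 0.1436/(2π·0.0380) = 0.6015 m·K/W
  R'_conv,out = 1/(2πr h) = 1/(2π·0.0299·10.4) = 0.5118 m·K/W
ΣR = 3.305 m·K/W
ΔT = Q'·ΣR = 5.61 × 3.305 = 18.54 K
Heat flows inward, so T_out = T_in + ΔT = 8.66 + 18.54 = 27.2 °C

T_out = 27.2 °C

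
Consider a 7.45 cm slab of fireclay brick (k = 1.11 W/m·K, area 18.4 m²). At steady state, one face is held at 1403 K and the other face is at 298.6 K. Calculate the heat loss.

Q = kA·ΔT/L = 1.11 × 18.4 × |1403 K − 298.6 K| / 0.0745 = 3.03×10^5 W

Q = 303 kW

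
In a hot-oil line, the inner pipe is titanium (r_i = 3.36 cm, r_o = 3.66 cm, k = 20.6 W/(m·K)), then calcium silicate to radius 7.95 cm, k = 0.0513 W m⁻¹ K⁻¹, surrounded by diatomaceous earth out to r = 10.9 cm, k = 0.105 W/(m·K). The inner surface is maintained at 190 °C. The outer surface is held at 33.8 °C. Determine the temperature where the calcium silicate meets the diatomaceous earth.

Series thermal resistances, inner to outer:
  R'_titanium = ln(0.0366/0.0336)/(2πk) = 0.08552/(2π·20.6) = 6.607×10^-4 m·K/W
  R'_calcium silicate = ln(0.0795/0.0366)/(2πk) = 0.7757/(2π·0.0513) = 2.407 m·K/W
  R'_diatomaceous earth = ln(0.109/0.0795)/(2πk) = 0.3156/(2π·0.105) = 0.4784 m·K/W
ΣR = 6.607×10^-4 + 2.407 + 0.4784 = 2.886 m·K/W
Q' = ΔT/ΣR = (190 °C − 33.8 °C)/2.886 = 54.12 W/m
From the inner boundary to the calcium silicate/diatomaceous earth interface, ΣR_partial = 2.408 m·K/W.
T_interface = T_in − Q'·ΣR_partial = 190 °C − (54.12)(2.408) = 59.7 °C

T = 59.7 °C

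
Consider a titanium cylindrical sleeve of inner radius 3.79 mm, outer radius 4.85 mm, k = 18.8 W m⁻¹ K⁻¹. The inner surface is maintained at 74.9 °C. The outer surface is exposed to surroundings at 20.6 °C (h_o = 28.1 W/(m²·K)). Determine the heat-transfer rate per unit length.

Q' = 46.4 W/m

Treat each layer as a resistance in series:
  R'_titanium = ln(0.00485/0.00379)/(2πk) = 0.2466/(2π·18.8) = 0.002088 m·K/W
  R'_conv,out = 1/(2πr h) = 1/(2π·0.00485·28.1) = 1.168 m·K/W
ΣR = 0.002088 + 1.168 = 1.170 m·K/W
Q' = ΔT/ΣR = (74.9 °C − 20.6 °C)/1.170 = 46.4 W/m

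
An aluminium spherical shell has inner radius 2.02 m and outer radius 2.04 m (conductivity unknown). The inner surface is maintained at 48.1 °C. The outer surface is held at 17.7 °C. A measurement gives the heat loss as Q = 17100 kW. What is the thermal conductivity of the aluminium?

ΣR = ΔT/Q = |48.1 − 17.7|/1.71×10^7 = 1.778×10^-6 K/W
(1/r₁−1/r₂)/(4πk) = 1.778×10^-6 ⇒ k = 0.004853/(4π·1.778×10^-6) = 217 W/m·K

k = 217 W/m·K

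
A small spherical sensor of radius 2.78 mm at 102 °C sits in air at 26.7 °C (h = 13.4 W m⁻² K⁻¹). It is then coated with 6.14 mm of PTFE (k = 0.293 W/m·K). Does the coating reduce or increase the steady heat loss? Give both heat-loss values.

Critical radius for a sphere: r_cr = 2k/h = 0.0437 m = 4.37 cm.
Outer radius after coating: r₂ = 0.00278 + 0.00614 = 0.00892 m.
Since r₁ < r_cr and r₂ ≤ r_cr, the coating moves toward the maximum at r_cr — heat loss rises.
Bare: R = 1/(4πr₁²h) = 768.4 K/W; Q = 75.3/768.4 = 0.0980 W.
Coated: R = R_cond + R_conv = 141.9 K/W; Q = 75.3/141.9 = 0.531 W.

increases: 0.0980 → 0.531 W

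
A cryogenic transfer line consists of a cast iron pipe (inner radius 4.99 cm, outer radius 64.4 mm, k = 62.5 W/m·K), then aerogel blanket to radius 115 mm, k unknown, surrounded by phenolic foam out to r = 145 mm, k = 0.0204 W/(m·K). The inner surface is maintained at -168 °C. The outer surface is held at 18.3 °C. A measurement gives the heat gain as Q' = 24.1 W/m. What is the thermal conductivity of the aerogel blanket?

k = 0.0156 W/m·K

ΣR = ΔT/Q' = |-168 − 18.3|/24.1 = 7.730 m·K/W
Known resistances:
  R'_cast iron = ln(0.0644/0.0499)/(2πk) = 0.2551/(2π·62.5) = 6.496×10^-4 m·K/W
  R'_phenolic foam = ln(0.145/0.115)/(2πk) = 0.2318/(2π·0.0204) = 1.808 m·K/W
R_aerogel blanket = ΣR − ΣR_known = 7.730 − 1.809 = 5.921 m·K/W
ln(r₂/r₁)/(2πk) = 5.921 ⇒ k = 0.5798/(2π·5.921) = 0.0156 W/m·K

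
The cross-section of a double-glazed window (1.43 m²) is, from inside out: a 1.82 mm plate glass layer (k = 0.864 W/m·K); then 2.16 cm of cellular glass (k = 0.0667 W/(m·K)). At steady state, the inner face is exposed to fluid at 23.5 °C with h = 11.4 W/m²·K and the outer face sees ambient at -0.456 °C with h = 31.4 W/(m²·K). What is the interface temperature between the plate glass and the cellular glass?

T = 18.7 °C

Series thermal resistances, inner to outer:
  R_conv,in = 1/(hA) = 1/(11.4·1.43) = 0.06134 K/W
  R_plate glass = L/(kA) = 0.00182/(0.864·1.43) = 0.001473 K/W
  R_cellular glass = L/(kA) = 0.0216/(0.0667·1.43) = 0.2265 K/W
  R_conv,out = 1/(hA) = 1/(31.4·1.43) = 0.02227 K/W
ΣR = 0.06134 + 0.001473 + 0.2265 + 0.02227 = 0.3116 K/W
Q = ΔT/ΣR = (23.5 °C − -0.456 °C)/0.3116 = 76.88 W
From the inner boundary to the plate glass/cellular glass interface, ΣR_partial = 0.06281 K/W.
T_interface = T_in − Q·ΣR_partial = 23.5 °C − (76.88)(0.06281) = 18.7 °C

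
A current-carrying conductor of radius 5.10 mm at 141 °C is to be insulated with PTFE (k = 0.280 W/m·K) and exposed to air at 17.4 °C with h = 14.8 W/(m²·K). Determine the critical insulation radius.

For a cylinder, r_cr = k_ins/h = 0.280/14.8 = 0.0189 m = 1.89 cm

r_cr = 1.89 cm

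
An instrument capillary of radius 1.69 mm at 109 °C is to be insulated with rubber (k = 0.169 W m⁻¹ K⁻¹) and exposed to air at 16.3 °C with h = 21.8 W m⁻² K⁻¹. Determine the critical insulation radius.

For a cylinder, r_cr = k_ins/h = 0.169/21.8 = 0.00775 m = 0.775 cm

r_cr = 0.775 cm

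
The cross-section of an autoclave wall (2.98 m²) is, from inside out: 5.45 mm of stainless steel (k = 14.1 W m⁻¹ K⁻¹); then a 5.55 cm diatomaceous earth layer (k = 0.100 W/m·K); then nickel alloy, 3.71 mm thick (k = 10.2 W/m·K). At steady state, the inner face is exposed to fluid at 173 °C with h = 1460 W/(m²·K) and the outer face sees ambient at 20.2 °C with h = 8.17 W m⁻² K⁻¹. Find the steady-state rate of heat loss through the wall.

Q = 671 W

Treat each layer as a resistance in series:
  R_conv,in = 1/(hA) = 1/(1460·2.98) = 2.298×10^-4 K/W
  R_stainless steel = L/(kA) = 0.00545/(14.1·2.98) = 1.297×10^-4 K/W
  R_diatomaceous earth = L/(kA) = 0.0555/(0.100·2.98) = 0.1862 K/W
  R_nickel alloy = L/(kA) = 0.00371/(10.2·2.98) = 1.221×10^-4 K/W
  R_conv,out = 1/(hA) = 1/(8.17·2.98) = 0.04107 K/W
ΣR = 2.298×10^-4 + 1.297×10^-4 + 0.1862 + 1.221×10^-4 + 0.04107 = 0.2278 K/W
Q = ΔT/ΣR = (173 °C − 20.2 °C)/0.2278 = 671 W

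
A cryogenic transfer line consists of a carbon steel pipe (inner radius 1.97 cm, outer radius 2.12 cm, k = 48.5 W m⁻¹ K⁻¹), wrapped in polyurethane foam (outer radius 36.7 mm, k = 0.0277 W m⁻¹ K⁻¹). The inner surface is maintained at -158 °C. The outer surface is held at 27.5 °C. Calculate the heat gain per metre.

Q' = 58.8 W/m

Series thermal resistances, inner to outer:
  R'_carbon steel = ln(0.0212/0.0197)/(2πk) = 0.07338/(2π·48.5) = 2.408×10^-4 m·K/W
  R'_polyurethane foam = ln(0.0367/0.0212)/(2πk) = 0.5488/(2π·0.0277) = 3.153 m·K/W
ΣR = 2.408×10^-4 + 3.153 = 3.153 m·K/W
Q' = ΔT/ΣR = (-158 °C − 27.5 °C)/3.153 = -58.8 W/m
(Negative Q' ⇒ heat flows inward; heat gain = 58.8 W/m.)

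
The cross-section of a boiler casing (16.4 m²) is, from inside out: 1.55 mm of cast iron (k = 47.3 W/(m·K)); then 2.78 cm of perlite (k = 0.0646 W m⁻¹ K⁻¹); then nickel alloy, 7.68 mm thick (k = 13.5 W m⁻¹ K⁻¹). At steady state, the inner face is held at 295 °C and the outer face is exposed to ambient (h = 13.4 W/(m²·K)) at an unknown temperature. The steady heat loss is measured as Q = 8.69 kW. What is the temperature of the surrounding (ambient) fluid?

Series resistances:
  R_cast iron = L/(kA) = 0.00155/(47.3·16.4) = 1.998×10^-6 K/W
  R_perlite = L/(kA) = 0.0278/(0.0646·16.4) = 0.02624 K/W
  R_nickel alloy = L/(kA) = 0.00768/(13.5·16.4) = 3.469×10^-5 K/W
  R_conv,out = 1/(hA) = 1/(13.4·16.4) = 0.004550 K/W
ΣR = 0.03083 K/W
ΔT = Q·ΣR = 8690 × 0.03083 = 267.9 K
Heat flows outward, so T_out = T_in − ΔT = 295 − 267.9 = 27.1 °C

T_out = 27.1 °C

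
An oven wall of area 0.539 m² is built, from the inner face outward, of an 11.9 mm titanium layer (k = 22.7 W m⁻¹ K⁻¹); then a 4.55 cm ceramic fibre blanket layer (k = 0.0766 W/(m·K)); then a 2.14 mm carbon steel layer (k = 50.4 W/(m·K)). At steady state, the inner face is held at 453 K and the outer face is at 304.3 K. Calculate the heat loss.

Q = 135 W

Treat each layer as a resistance in series:
  R_titanium = L/(kA) = 0.0119/(22.7·0.539) = 9.726×10^-4 K/W
  R_ceramic fibre blanket = L/(kA) = 0.0455/(0.0766·0.539) = 1.102 K/W
  R_carbon steel = L/(kA) = 0.00214/(50.4·0.539) = 7.878×10^-5 K/W
ΣR = 9.726×10^-4 + 1.102 + 7.878×10^-5 = 1.103 K/W
Q = ΔT/ΣR = (453 K − 304.3 K)/1.103 = 135 W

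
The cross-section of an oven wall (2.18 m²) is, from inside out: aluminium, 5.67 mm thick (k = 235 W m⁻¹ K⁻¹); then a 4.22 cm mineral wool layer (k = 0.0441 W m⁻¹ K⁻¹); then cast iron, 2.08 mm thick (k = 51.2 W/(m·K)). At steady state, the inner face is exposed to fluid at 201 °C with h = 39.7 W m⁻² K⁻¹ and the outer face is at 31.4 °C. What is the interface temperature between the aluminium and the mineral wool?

T = 197 °C

Series thermal resistances, inner to outer:
  R_conv,in = 1/(hA) = 1/(39.7·2.18) = 0.01155 K/W
  R_aluminium = L/(kA) = 0.00567/(235·2.18) = 1.107×10^-5 K/W
  R_mineral wool = L/(kA) = 0.0422/(0.0441·2.18) = 0.4390 K/W
  R_cast iron = L/(kA) = 0.00208/(51.2·2.18) = 1.864×10^-5 K/W
ΣR = 0.01155 + 1.107×10^-5 + 0.4390 + 1.864×10^-5 = 0.4506 K/W
Q = ΔT/ΣR = (201 °C − 31.4 °C)/0.4506 = 376.4 W
From the inner boundary to the aluminium/mineral wool interface, ΣR_partial = 0.01156 K/W.
T_interface = T_in − Q·ΣR_partial = 201 °C − (376.4)(0.01156) = 197 °C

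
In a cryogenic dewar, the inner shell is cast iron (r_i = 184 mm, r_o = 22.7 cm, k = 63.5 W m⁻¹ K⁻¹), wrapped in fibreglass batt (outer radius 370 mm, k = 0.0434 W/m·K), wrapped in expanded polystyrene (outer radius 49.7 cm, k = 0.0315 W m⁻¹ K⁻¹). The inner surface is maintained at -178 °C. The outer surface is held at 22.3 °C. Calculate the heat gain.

Series thermal resistances, inner to outer:
  R_cast iron = (1/0.184 − 1/0.227)/(4πk) = 1.029/(4π·63.5) = 0.001290 K/W
  R_fibreglass batt = (1/0.227 − 1/0.370)/(4πk) = 1.703/(4π·0.0434) = 3.122 K/W
  R_expanded polystyrene = (1/0.370 − 1/0.497)/(4πk) = 0.6906/(4π·0.0315) = 1.745 K/W
ΣR = 0.001290 + 3.122 + 1.745 = 4.868 K/W
Q = ΔT/ΣR = (-178 °C − 22.3 °C)/4.868 = -41.1 W
(Negative Q ⇒ heat flows inward; heat gain = 41.1 W.)

Q = 41.1 W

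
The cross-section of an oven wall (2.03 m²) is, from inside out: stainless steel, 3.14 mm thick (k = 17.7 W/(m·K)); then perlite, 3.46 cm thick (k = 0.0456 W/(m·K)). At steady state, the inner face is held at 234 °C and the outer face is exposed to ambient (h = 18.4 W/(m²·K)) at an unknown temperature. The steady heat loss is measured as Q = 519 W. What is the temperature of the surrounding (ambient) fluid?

Series resistances:
  R_stainless steel = L/(kA) = 0.00314/(17.7·2.03) = 8.739×10^-5 K/W
  R_perlite = L/(kA) = 0.0346/(0.0456·2.03) = 0.3738 K/W
  R_conv,out = 1/(hA) = 1/(18.4·2.03) = 0.02677 K/W
ΣR = 0.4006 K/W
ΔT = Q·ΣR = 519 × 0.4006 = 207.9 K
Heat flows outward, so T_out = T_in − ΔT = 234 − 207.9 = 26.1 °C

T_out = 26.1 °C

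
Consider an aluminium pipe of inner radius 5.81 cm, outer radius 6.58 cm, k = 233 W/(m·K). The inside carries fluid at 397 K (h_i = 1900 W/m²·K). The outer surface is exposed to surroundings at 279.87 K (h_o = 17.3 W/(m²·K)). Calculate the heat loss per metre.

Q' = 829 W/m

Series thermal resistances, inner to outer:
  R'_conv,in = 1/(2πr h) = 1/(2π·0.0581·1900) = 0.001442 m·K/W
  R'_aluminium = ln(0.0658/0.0581)/(2πk) = 0.1245/(2π·233) = 8.501×10^-5 m·K/W
  R'_conv,out = 1/(2πr h) = 1/(2π·0.0658·17.3) = 0.1398 m·K/W
ΣR = 0.001442 + 8.501×10^-5 + 0.1398 = 0.1413 m·K/W
Q' = ΔT/ΣR = (397 K − 279.87 K)/0.1413 = 829 W/m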